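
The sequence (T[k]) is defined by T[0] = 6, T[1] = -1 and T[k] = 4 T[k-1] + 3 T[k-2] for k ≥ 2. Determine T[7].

25373

T[2] = 4·(-1) + 3·6 = 14
T[3] = 4·14 + 3·(-1) = 53
T[4] = 4·53 + 3·14 = 254
T[5] = 4·254 + 3·53 = 1175
T[6] = 4·1175 + 3·254 = 5462
T[7] = 4·5462 + 3·1175 = 25373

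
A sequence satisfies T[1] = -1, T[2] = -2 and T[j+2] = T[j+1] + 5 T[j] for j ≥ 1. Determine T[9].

T[3] = (-2) + 5(-1) = -7
T[4] = (-7) + 5(-2) = -17
T[5] = (-17) + 5(-7) = -52
T[6] = (-52) + 5(-17) = -137
T[7] = (-137) + 5(-52) = -397
T[8] = (-397) + 5(-137) = -1082
T[9] = (-1082) + 5(-397) = -3067

-3067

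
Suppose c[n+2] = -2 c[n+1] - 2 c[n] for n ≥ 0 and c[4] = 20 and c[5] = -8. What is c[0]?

Rearranging, c[n-2] = (c[n] + 2 c[n-1]) / -2.
c[3] = (-8 + 2*20) / -2 = 32/-2 = -16
c[2] = (20 + 2*(-16)) / -2 = -12/-2 = 6
c[1] = (-16 + 2*6) / -2 = -4/-2 = 2
c[0] = (6 + 2*2) / -2 = 10/-2 = -5

-5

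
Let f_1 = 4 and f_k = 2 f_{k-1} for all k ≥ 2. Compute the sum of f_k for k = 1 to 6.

f_2 = 2*4 = 8
f_3 = 2*8 = 16
f_4 = 2*16 = 32
f_5 = 2*32 = 64
f_6 = 2*64 = 128
Sum = 4 + 8 + 16 + 32 + 64 + 128 = 252

252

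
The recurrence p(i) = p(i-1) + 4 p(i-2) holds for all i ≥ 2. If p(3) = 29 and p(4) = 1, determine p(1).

Rearranging, p(i-2) = (p(i) - p(i-1)) / 4.
p(2) = (1 - 29) / 4 = -28/4 = -7
p(1) = (29 - (-7)) / 4 = 36/4 = 9

9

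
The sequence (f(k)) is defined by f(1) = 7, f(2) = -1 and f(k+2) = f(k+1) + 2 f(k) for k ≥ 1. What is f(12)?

f(3) = (-1) + 2*7 = 13
f(4) = 13 + 2*(-1) = 11
f(5) = 11 + 2*13 = 37
f(6) = 37 + 2*11 = 59
f(7) = 59 + 2*37 = 133
f(8) = 133 + 2*59 = 251
f(9) = 251 + 2*133 = 517
f(10) = 517 + 2*251 = 1019
f(11) = 1019 + 2*517 = 2053
f(12) = 2053 + 2*1019 = 4091

4091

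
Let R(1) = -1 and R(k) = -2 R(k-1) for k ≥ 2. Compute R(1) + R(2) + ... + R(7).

-43

R(2) = -2(-1) = 2
R(3) = -2(2) = -4
R(4) = -2(-4) = 8
R(5) = -2(8) = -16
R(6) = -2(-16) = 32
R(7) = -2(32) = -64
Sum = (-1) + 2 + (-4) + 8 + (-16) + 32 + (-64) = -43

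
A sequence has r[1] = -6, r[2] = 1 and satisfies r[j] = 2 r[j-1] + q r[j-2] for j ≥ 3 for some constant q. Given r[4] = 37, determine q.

r[3] = 2 - 6q
r[4] = 4 - 11q
So 4 - 11q = 37, giving q = -3.

-3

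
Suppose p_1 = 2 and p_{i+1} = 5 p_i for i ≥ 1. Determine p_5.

p_2 = 5·2 = 10
p_3 = 5·10 = 50
p_4 = 5·50 = 250
p_5 = 5·250 = 1250

1250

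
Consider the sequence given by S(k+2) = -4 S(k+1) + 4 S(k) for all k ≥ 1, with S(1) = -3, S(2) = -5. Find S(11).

3061760

S(3) = -4*(-5) + 4*(-3) = 8
S(4) = -4*8 + 4*(-5) = -52
S(5) = -4*(-52) + 4*8 = 240
S(6) = -4*240 + 4*(-52) = -1168
S(7) = -4*(-1168) + 4*240 = 5632
S(8) = -4*5632 + 4*(-1168) = -27200
S(9) = -4*(-27200) + 4*5632 = 131328
S(10) = -4*131328 + 4*(-27200) = -634112
S(11) = -4*(-634112) + 4*131328 = 3061760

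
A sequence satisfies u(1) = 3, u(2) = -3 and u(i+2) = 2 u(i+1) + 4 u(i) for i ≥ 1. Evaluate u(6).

u(3) = 2*(-3) + 4*3 = 6
u(4) = 2*6 + 4*(-3) = 0
u(5) = 2*0 + 4*6 = 24
u(6) = 2*24 + 4*0 = 48

48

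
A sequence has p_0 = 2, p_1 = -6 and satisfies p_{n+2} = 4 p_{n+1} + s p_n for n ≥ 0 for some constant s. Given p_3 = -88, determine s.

4

p_2 = -24 + 2s
p_3 = -96 + 2s
So -96 + 2s = -88, giving s = 4.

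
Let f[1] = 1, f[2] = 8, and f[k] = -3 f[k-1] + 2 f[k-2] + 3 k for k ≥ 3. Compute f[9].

-35210

f[3] = -3·8 + 2·1 + 9 = -13
f[4] = -3·(-13) + 2·8 + 12 = 67
f[5] = -3·67 + 2·(-13) + 15 = -212
f[6] = -3·(-212) + 2·67 + 18 = 788
f[7] = -3·788 + 2·(-212) + 21 = -2767
f[8] = -3·(-2767) + 2·788 + 24 = 9901
f[9] = -3·9901 + 2·(-2767) + 27 = -35210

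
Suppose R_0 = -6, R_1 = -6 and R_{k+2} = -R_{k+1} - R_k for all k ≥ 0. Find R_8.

R_2 = -(-6) - (-6) = 12
R_3 = -12 - (-6) = -6
R_4 = -(-6) - 12 = -6
R_5 = -(-6) - (-6) = 12
R_6 = -12 - (-6) = -6
R_7 = -(-6) - 12 = -6
R_8 = -(-6) - (-6) = 12

12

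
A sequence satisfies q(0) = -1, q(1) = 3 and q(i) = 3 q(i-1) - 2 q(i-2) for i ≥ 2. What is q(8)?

q(2) = 3·3 - 2·(-1) = 11
q(3) = 3·11 - 2·3 = 27
q(4) = 3·27 - 2·11 = 59
q(5) = 3·59 - 2·27 = 123
q(6) = 3·123 - 2·59 = 251
q(7) = 3·251 - 2·123 = 507
q(8) = 3·507 - 2·251 = 1019

1019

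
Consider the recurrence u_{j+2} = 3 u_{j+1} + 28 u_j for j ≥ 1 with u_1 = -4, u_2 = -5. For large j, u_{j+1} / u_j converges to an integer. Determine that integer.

The characteristic equation is r^2 - 3r - 28 = 0, which factors as (r - 7)(r + 4) = 0.
So the roots are 7 and -4. Since |7| > |-4| and the coefficient of 7^j is non-zero, the ratio tends to 7.

7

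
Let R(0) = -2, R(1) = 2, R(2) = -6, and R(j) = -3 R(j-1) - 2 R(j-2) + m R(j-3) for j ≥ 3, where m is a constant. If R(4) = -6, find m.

R(3) = 14 - 2m
R(4) = -30 + 8m
So -30 + 8m = -6, giving m = 3.

3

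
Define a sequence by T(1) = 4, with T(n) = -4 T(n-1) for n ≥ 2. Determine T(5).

T(2) = -4(4) = -16
T(3) = -4(-16) = 64
T(4) = -4(64) = -256
T(5) = -4(-256) = 1024

1024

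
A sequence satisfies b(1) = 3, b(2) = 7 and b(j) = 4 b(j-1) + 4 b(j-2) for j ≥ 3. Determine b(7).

21248

b(3) = 4*7 + 4*3 = 40
b(4) = 4*40 + 4*7 = 188
b(5) = 4*188 + 4*40 = 912
b(6) = 4*912 + 4*188 = 4400
b(7) = 4*4400 + 4*912 = 21248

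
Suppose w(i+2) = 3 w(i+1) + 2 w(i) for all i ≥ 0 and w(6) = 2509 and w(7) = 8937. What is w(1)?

Rearranging, w(i-2) = (w(i) - 3 w(i-1)) / 2.
w(5) = (8937 - 3*2509) / 2 = 1410/2 = 705
w(4) = (2509 - 3*705) / 2 = 394/2 = 197
w(3) = (705 - 3*197) / 2 = 114/2 = 57
w(2) = (197 - 3*57) / 2 = 26/2 = 13
w(1) = (57 - 3*13) / 2 = 18/2 = 9

9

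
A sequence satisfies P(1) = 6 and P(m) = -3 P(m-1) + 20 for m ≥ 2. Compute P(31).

205891132094654

The fixed point is 20/(1 + 3) = 5, so P(m) - 5 = -3(P(m-1) - 5).
Hence P(m) = 1·(-3)^{m-1} + 5.
P(31) = 1·(-3)^{30} + 5 = 1·205891132094649 + 5 = 205891132094654.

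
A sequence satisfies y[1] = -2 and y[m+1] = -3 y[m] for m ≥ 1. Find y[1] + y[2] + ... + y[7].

y[2] = -3·(-2) = 6
y[3] = -3·6 = -18
y[4] = -3·(-18) = 54
y[5] = -3·54 = -162
y[6] = -3·(-162) = 486
y[7] = -3·486 = -1458
Sum = (-2) + 6 + (-18) + 54 + (-162) + 486 + (-1458) = -1094

-1094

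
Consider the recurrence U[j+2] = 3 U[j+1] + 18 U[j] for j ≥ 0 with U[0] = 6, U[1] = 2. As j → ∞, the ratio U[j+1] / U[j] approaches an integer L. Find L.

The characteristic equation is r^2 - 3r - 18 = 0, which factors as (r - 6)(r + 3) = 0.
So the roots are 6 and -3. Since |6| > |-3| and the coefficient of 6^j is non-zero, the ratio tends to 6.

6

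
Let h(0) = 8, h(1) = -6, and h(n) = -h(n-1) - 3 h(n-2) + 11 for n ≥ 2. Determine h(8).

-511

h(2) = -(-6) - 3·8 + 11 = -7
h(3) = -(-7) - 3·(-6) + 11 = 36
h(4) = -36 - 3·(-7) + 11 = -4
h(5) = -(-4) - 3·36 + 11 = -93
h(6) = -(-93) - 3·(-4) + 11 = 116
h(7) = -116 - 3·(-93) + 11 = 174
h(8) = -174 - 3·116 + 11 = -511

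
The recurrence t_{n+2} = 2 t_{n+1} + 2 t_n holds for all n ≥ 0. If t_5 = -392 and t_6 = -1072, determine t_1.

-6

Rearranging, t_{n-2} = (t_n - 2 t_{n-1}) / 2.
t_4 = (-1072 - 2(-392)) / 2 = -288/2 = -144
t_3 = (-392 - 2(-144)) / 2 = -104/2 = -52
t_2 = (-144 - 2(-52)) / 2 = -40/2 = -20
t_1 = (-52 - 2(-20)) / 2 = -12/2 = -6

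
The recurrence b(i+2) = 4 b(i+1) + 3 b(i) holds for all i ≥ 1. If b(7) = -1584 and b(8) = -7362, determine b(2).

-6

Rearranging, b(i-2) = (b(i) - 4 b(i-1)) / 3.
b(6) = (-7362 - 4·(-1584)) / 3 = -1026/3 = -342
b(5) = (-1584 - 4·(-342)) / 3 = -216/3 = -72
b(4) = (-342 - 4·(-72)) / 3 = -54/3 = -18
b(3) = (-72 - 4·(-18)) / 3 = 0/3 = 0
b(2) = (-18 - 4·0) / 3 = -18/3 = -6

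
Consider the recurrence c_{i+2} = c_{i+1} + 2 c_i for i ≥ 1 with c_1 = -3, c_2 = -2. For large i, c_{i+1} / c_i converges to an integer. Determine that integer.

The characteristic equation is r^2 - r - 2 = 0, which factors as (r - 2)(r + 1) = 0.
So the roots are 2 and -1. Since |2| > |-1| and the coefficient of 2^i is non-zero, the ratio tends to 2.

2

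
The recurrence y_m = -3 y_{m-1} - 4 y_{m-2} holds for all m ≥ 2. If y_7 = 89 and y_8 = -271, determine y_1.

Rearranging, y_{m-2} = (y_m + 3 y_{m-1}) / -4.
y_6 = (-271 + 3·89) / -4 = -4/-4 = 1
y_5 = (89 + 3·1) / -4 = 92/-4 = -23
y_4 = (1 + 3·(-23)) / -4 = -68/-4 = 17
y_3 = (-23 + 3·17) / -4 = 28/-4 = -7
y_2 = (17 + 3·(-7)) / -4 = -4/-4 = 1
y_1 = (-7 + 3·1) / -4 = -4/-4 = 1

1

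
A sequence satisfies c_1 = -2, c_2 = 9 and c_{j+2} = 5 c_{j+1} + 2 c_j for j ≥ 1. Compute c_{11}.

28778661

c_3 = 5·9 + 2·(-2) = 41
c_4 = 5·41 + 2·9 = 223
c_5 = 5·223 + 2·41 = 1197
c_6 = 5·1197 + 2·223 = 6431
c_7 = 5·6431 + 2·1197 = 34549
c_8 = 5·34549 + 2·6431 = 185607
c_9 = 5·185607 + 2·34549 = 997133
c_{10} = 5·997133 + 2·185607 = 5356879
c_{11} = 5·5356879 + 2·997133 = 28778661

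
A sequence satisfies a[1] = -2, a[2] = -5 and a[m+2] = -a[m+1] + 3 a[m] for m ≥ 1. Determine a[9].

a[3] = -(-5) + 3*(-2) = -1
a[4] = -(-1) + 3*(-5) = -14
a[5] = -(-14) + 3*(-1) = 11
a[6] = -11 + 3*(-14) = -53
a[7] = -(-53) + 3*11 = 86
a[8] = -86 + 3*(-53) = -245
a[9] = -(-245) + 3*86 = 503

503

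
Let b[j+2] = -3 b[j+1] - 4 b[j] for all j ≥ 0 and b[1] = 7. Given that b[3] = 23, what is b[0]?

Let b[0] = w.
b[2] = -21 - 4w
b[3] = 35 + 12w
So 35 + 12w = 23, giving w = -1.

-1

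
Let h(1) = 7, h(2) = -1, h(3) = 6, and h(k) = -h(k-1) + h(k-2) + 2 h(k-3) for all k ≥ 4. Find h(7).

-11

h(4) = -6 + (-1) + 2*7 = 7
h(5) = -7 + 6 + 2*(-1) = -3
h(6) = -(-3) + 7 + 2*6 = 22
h(7) = -22 + (-3) + 2*7 = -11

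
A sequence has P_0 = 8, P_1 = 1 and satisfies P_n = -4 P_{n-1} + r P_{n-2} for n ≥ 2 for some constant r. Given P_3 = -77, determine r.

3

P_2 = -4 + 8r
P_3 = 16 - 31r
So 16 - 31r = -77, giving r = 3.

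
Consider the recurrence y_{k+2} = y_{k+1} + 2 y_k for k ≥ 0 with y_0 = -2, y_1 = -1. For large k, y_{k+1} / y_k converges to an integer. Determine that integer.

2

The characteristic equation is r^2 - r - 2 = 0, which factors as (r - 2)(r + 1) = 0.
So the roots are 2 and -1. Since |2| > |-1| and the coefficient of 2^k is non-zero, the ratio tends to 2.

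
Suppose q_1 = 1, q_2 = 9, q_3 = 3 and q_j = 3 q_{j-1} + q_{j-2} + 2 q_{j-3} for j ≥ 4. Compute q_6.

q_4 = 3(3) + 9 + 2(1) = 20
q_5 = 3(20) + 3 + 2(9) = 81
q_6 = 3(81) + 20 + 2(3) = 269

269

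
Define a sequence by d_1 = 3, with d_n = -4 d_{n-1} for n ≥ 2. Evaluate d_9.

196608

d_2 = -4(3) = -12
d_3 = -4(-12) = 48
d_4 = -4(48) = -192
d_5 = -4(-192) = 768
d_6 = -4(768) = -3072
d_7 = -4(-3072) = 12288
d_8 = -4(12288) = -49152
d_9 = -4(-49152) = 196608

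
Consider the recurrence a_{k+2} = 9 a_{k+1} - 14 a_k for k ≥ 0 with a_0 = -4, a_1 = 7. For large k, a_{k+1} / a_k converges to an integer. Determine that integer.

7

The characteristic equation is r^2 - 9r + 14 = 0, which factors as (r - 7)(r - 2) = 0.
So the roots are 7 and 2. Since |7| > |2| and the coefficient of 7^k is non-zero, the ratio tends to 7.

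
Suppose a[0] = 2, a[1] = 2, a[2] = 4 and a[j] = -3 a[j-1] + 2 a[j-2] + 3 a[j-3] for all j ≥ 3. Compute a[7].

-614

a[3] = -3·4 + 2·2 + 3·2 = -2
a[4] = -3·(-2) + 2·4 + 3·2 = 20
a[5] = -3·20 + 2·(-2) + 3·4 = -52
a[6] = -3·(-52) + 2·20 + 3·(-2) = 190
a[7] = -3·190 + 2·(-52) + 3·20 = -614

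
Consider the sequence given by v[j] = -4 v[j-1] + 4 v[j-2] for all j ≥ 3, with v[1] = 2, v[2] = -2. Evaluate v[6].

-1696

v[3] = -4(-2) + 4(2) = 16
v[4] = -4(16) + 4(-2) = -72
v[5] = -4(-72) + 4(16) = 352
v[6] = -4(352) + 4(-72) = -1696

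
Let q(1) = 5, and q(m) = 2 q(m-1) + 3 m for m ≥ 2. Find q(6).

424

q(2) = 2(5) + 6 = 16
q(3) = 2(16) + 9 = 41
q(4) = 2(41) + 12 = 94
q(5) = 2(94) + 15 = 203
q(6) = 2(203) + 18 = 424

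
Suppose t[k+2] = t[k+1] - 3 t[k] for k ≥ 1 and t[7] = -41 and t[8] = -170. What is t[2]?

-2

Rearranging, t[k-2] = (t[k] - t[k-1]) / -3.
t[6] = (-170 - (-41)) / -3 = -129/-3 = 43
t[5] = (-41 - 43) / -3 = -84/-3 = 28
t[4] = (43 - 28) / -3 = 15/-3 = -5
t[3] = (28 - (-5)) / -3 = 33/-3 = -11
t[2] = (-5 - (-11)) / -3 = 6/-3 = -2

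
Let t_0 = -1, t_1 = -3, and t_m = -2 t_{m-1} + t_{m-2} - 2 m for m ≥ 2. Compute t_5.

t_2 = -2·(-3) + (-1) - 4 = 1
t_3 = -2·1 + (-3) - 6 = -11
t_4 = -2·(-11) + 1 - 8 = 15
t_5 = -2·15 + (-11) - 10 = -51

-51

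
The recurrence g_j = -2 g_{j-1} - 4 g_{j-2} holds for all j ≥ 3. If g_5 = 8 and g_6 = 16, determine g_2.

1

Rearranging, g_{j-2} = (g_j + 2 g_{j-1}) / -4.
g_4 = (16 + 2(8)) / -4 = 32/-4 = -8
g_3 = (8 + 2(-8)) / -4 = -8/-4 = 2
g_2 = (-8 + 2(2)) / -4 = -4/-4 = 1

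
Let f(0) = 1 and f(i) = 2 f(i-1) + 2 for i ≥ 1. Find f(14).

The fixed point is 2/(1 - 2) = -2, so f(i) + 2 = 2(f(i-1) + 2).
Hence f(i) = 3·2^i - 2.
f(14) = 3·2^{14} - 2 = 3·16384 - 2 = 49150.

49150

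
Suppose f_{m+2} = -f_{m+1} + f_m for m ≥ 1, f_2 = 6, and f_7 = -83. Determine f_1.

-7

Let f_1 = v.
f_3 = -6 + v
f_4 = 12 - v
f_5 = -18 + 2v
f_6 = 30 - 3v
f_7 = -48 + 5v
So -48 + 5v = -83, giving v = -7.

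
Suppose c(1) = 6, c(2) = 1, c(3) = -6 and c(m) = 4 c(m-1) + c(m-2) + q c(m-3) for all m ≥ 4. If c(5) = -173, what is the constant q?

-3

c(4) = -23 + 6q
c(5) = -98 + 25q
So -98 + 25q = -173, giving q = -3.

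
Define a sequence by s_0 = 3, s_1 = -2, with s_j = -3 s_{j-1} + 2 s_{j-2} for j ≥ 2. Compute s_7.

s_2 = -3*(-2) + 2*3 = 12
s_3 = -3*12 + 2*(-2) = -40
s_4 = -3*(-40) + 2*12 = 144
s_5 = -3*144 + 2*(-40) = -512
s_6 = -3*(-512) + 2*144 = 1824
s_7 = -3*1824 + 2*(-512) = -6496

-6496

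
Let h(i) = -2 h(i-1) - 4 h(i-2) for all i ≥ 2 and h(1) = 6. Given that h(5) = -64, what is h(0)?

-1

Let h(0) = x.
h(2) = -12 - 4x
h(3) = 8x
h(4) = 48
h(5) = -96 - 32x
So -96 - 32x = -64, giving x = -1.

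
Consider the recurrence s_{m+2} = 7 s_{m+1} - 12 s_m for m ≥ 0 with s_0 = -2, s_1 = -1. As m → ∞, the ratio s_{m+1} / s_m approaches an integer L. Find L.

4

The characteristic equation is r^2 - 7r + 12 = 0, which factors as (r - 4)(r - 3) = 0.
So the roots are 4 and 3. Since |4| > |3| and the coefficient of 4^m is non-zero, the ratio tends to 4.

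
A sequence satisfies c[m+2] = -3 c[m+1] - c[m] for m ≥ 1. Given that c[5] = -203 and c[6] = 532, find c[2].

7

Rearranging, c[m-2] = -(c[m] + 3 c[m-1]).
c[4] = -(532 + 3·(-203)) = 77
c[3] = -(-203 + 3·77) = -28
c[2] = -(77 + 3·(-28)) = 7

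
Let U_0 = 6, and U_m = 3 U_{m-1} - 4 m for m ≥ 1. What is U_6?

U_1 = 3*6 - 4 = 14
U_2 = 3*14 - 8 = 34
U_3 = 3*34 - 12 = 90
U_4 = 3*90 - 16 = 254
U_5 = 3*254 - 20 = 742
U_6 = 3*742 - 24 = 2202

2202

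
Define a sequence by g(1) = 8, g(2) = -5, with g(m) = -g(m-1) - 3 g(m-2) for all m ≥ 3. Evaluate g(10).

-470

g(3) = -(-5) - 3*8 = -19
g(4) = -(-19) - 3*(-5) = 34
g(5) = -34 - 3*(-19) = 23
g(6) = -23 - 3*34 = -125
g(7) = -(-125) - 3*23 = 56
g(8) = -56 - 3*(-125) = 319
g(9) = -319 - 3*56 = -487
g(10) = -(-487) - 3*319 = -470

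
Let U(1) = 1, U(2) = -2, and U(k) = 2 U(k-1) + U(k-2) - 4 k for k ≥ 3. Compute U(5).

-131

U(3) = 2·(-2) + 1 - 12 = -15
U(4) = 2·(-15) + (-2) - 16 = -48
U(5) = 2·(-48) + (-15) - 20 = -131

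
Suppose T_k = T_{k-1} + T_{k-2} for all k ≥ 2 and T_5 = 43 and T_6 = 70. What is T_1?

Rearranging, T_{k-2} = T_k - T_{k-1}.
T_4 = 70 - 43 = 27
T_3 = 43 - 27 = 16
T_2 = 27 - 16 = 11
T_1 = 16 - 11 = 5

5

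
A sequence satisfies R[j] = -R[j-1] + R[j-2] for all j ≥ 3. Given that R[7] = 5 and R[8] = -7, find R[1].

9

Rearranging, R[j-2] = R[j] + R[j-1].
R[6] = -7 + 5 = -2
R[5] = 5 + (-2) = 3
R[4] = -2 + 3 = 1
R[3] = 3 + 1 = 4
R[2] = 1 + 4 = 5
R[1] = 4 + 5 = 9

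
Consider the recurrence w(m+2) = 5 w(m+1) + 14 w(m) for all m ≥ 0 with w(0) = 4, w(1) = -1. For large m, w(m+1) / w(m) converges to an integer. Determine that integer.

7

The characteristic equation is r^2 - 5r - 14 = 0, which factors as (r - 7)(r + 2) = 0.
So the roots are 7 and -2. Since |7| > |-2| and the coefficient of 7^m is non-zero, the ratio tends to 7.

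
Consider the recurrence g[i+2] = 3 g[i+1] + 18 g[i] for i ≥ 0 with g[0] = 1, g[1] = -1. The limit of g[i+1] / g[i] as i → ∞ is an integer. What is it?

6

The characteristic equation is r^2 - 3r - 18 = 0, which factors as (r - 6)(r + 3) = 0.
So the roots are 6 and -3. Since |6| > |-3| and the coefficient of 6^i is non-zero, the ratio tends to 6.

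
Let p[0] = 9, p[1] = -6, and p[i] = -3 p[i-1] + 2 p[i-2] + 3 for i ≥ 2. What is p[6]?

p[2] = -3*(-6) + 2*9 + 3 = 39
p[3] = -3*39 + 2*(-6) + 3 = -126
p[4] = -3*(-126) + 2*39 + 3 = 459
p[5] = -3*459 + 2*(-126) + 3 = -1626
p[6] = -3*(-1626) + 2*459 + 3 = 5799

5799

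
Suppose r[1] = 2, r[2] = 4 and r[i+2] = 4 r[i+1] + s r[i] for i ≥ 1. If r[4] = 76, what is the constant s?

1

r[3] = 16 + 2s
r[4] = 64 + 12s
So 64 + 12s = 76, giving s = 1.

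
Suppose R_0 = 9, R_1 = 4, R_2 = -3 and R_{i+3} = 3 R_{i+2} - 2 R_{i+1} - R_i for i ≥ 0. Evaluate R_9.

R_3 = 3·(-3) - 2·4 - 9 = -26
R_4 = 3·(-26) - 2·(-3) - 4 = -76
R_5 = 3·(-76) - 2·(-26) - (-3) = -173
R_6 = 3·(-173) - 2·(-76) - (-26) = -341
R_7 = 3·(-341) - 2·(-173) - (-76) = -601
R_8 = 3·(-601) - 2·(-341) - (-173) = -948
R_9 = 3·(-948) - 2·(-601) - (-341) = -1301

-1301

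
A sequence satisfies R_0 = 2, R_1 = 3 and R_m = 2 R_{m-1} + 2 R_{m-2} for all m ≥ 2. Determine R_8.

4000

R_2 = 2(3) + 2(2) = 10
R_3 = 2(10) + 2(3) = 26
R_4 = 2(26) + 2(10) = 72
R_5 = 2(72) + 2(26) = 196
R_6 = 2(196) + 2(72) = 536
R_7 = 2(536) + 2(196) = 1464
R_8 = 2(1464) + 2(536) = 4000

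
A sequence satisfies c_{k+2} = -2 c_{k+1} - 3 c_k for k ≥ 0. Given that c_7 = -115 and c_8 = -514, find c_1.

Rearranging, c_{k-2} = (c_k + 2 c_{k-1}) / -3.
c_6 = (-514 + 2(-115)) / -3 = -744/-3 = 248
c_5 = (-115 + 2(248)) / -3 = 381/-3 = -127
c_4 = (248 + 2(-127)) / -3 = -6/-3 = 2
c_3 = (-127 + 2(2)) / -3 = -123/-3 = 41
c_2 = (2 + 2(41)) / -3 = 84/-3 = -28
c_1 = (41 + 2(-28)) / -3 = -15/-3 = 5

5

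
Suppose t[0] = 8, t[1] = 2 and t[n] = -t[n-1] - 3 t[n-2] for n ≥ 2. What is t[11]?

t[2] = -2 - 3·8 = -26
t[3] = -(-26) - 3·2 = 20
t[4] = -20 - 3·(-26) = 58
t[5] = -58 - 3·20 = -118
t[6] = -(-118) - 3·58 = -56
t[7] = -(-56) - 3·(-118) = 410
t[8] = -410 - 3·(-56) = -242
t[9] = -(-242) - 3·410 = -988
t[10] = -(-988) - 3·(-242) = 1714
t[11] = -1714 - 3·(-988) = 1250

1250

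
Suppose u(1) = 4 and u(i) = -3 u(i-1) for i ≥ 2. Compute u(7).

2916

u(2) = -3·4 = -12
u(3) = -3·(-12) = 36
u(4) = -3·36 = -108
u(5) = -3·(-108) = 324
u(6) = -3·324 = -972
u(7) = -3·(-972) = 2916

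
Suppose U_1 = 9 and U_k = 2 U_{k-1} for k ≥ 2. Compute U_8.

1152

U_2 = 2*9 = 18
U_3 = 2*18 = 36
U_4 = 2*36 = 72
U_5 = 2*72 = 144
U_6 = 2*144 = 288
U_7 = 2*288 = 576
U_8 = 2*576 = 1152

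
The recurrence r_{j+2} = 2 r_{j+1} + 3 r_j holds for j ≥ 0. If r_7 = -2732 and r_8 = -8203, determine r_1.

Rearranging, r_{j-2} = (r_j - 2 r_{j-1}) / 3.
r_6 = (-8203 - 2(-2732)) / 3 = -2739/3 = -913
r_5 = (-2732 - 2(-913)) / 3 = -906/3 = -302
r_4 = (-913 - 2(-302)) / 3 = -309/3 = -103
r_3 = (-302 - 2(-103)) / 3 = -96/3 = -32
r_2 = (-103 - 2(-32)) / 3 = -39/3 = -13
r_1 = (-32 - 2(-13)) / 3 = -6/3 = -2

-2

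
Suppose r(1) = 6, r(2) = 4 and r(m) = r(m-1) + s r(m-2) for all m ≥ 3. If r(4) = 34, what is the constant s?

3

r(3) = 4 + 6s
r(4) = 4 + 10s
So 4 + 10s = 34, giving s = 3.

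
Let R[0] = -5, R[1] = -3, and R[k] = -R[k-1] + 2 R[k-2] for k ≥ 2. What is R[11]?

R[2] = -(-3) + 2·(-5) = -7
R[3] = -(-7) + 2·(-3) = 1
R[4] = -1 + 2·(-7) = -15
R[5] = -(-15) + 2·1 = 17
R[6] = -17 + 2·(-15) = -47
R[7] = -(-47) + 2·17 = 81
R[8] = -81 + 2·(-47) = -175
R[9] = -(-175) + 2·81 = 337
R[10] = -337 + 2·(-175) = -687
R[11] = -(-687) + 2·337 = 1361

1361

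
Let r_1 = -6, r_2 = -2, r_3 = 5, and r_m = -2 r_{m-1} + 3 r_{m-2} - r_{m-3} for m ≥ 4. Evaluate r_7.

339

r_4 = -2(5) + 3(-2) - (-6) = -10
r_5 = -2(-10) + 3(5) - (-2) = 37
r_6 = -2(37) + 3(-10) - 5 = -109
r_7 = -2(-109) + 3(37) - (-10) = 339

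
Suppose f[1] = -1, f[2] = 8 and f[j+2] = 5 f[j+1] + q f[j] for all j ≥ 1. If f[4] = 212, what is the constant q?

f[3] = 40 - q
f[4] = 200 + 3q
So 200 + 3q = 212, giving q = 4.

4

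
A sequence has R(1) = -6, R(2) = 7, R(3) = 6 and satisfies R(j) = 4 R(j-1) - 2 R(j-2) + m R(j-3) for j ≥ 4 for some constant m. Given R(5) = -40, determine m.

R(4) = 10 - 6m
R(5) = 28 - 17m
So 28 - 17m = -40, giving m = 4.

4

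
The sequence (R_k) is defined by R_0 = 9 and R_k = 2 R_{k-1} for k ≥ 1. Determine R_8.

R_1 = 2*9 = 18
R_2 = 2*18 = 36
R_3 = 2*36 = 72
R_4 = 2*72 = 144
R_5 = 2*144 = 288
R_6 = 2*288 = 576
R_7 = 2*576 = 1152
R_8 = 2*1152 = 2304

2304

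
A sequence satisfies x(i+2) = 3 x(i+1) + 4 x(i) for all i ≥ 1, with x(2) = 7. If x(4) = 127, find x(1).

3

Let x(1) = y.
x(3) = 21 + 4y
x(4) = 91 + 12y
So 91 + 12y = 127, giving y = 3.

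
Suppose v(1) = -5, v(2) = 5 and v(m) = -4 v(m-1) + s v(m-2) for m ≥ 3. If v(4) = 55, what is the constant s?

-1

v(3) = -20 - 5s
v(4) = 80 + 25s
So 80 + 25s = 55, giving s = -1.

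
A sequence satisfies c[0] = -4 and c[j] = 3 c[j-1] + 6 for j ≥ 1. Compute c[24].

The fixed point is 6/(1 - 3) = -3, so c[j] + 3 = 3(c[j-1] + 3).
Hence c[j] = -1·3^j - 3.
c[24] = -1·3^{24} - 3 = -1·282429536481 - 3 = -282429536484.

-282429536484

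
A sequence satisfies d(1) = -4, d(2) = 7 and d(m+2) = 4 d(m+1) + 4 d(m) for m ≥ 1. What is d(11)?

4488192

d(3) = 4(7) + 4(-4) = 12
d(4) = 4(12) + 4(7) = 76
d(5) = 4(76) + 4(12) = 352
d(6) = 4(352) + 4(76) = 1712
d(7) = 4(1712) + 4(352) = 8256
d(8) = 4(8256) + 4(1712) = 39872
d(9) = 4(39872) + 4(8256) = 192512
d(10) = 4(192512) + 4(39872) = 929536
d(11) = 4(929536) + 4(192512) = 4488192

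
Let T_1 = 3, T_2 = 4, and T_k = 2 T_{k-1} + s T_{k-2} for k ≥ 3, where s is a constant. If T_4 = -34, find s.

T_3 = 8 + 3s
T_4 = 16 + 10s
So 16 + 10s = -34, giving s = -5.

-5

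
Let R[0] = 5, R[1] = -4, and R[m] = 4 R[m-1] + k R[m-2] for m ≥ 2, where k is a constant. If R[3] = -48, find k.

1

R[2] = -16 + 5k
R[3] = -64 + 16k
So -64 + 16k = -48, giving k = 1.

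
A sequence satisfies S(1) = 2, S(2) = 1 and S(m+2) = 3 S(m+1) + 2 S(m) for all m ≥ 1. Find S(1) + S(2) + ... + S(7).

1462

S(3) = 3·1 + 2·2 = 7
S(4) = 3·7 + 2·1 = 23
S(5) = 3·23 + 2·7 = 83
S(6) = 3·83 + 2·23 = 295
S(7) = 3·295 + 2·83 = 1051
Sum = 2 + 1 + 7 + 23 + 83 + 295 + 1051 = 1462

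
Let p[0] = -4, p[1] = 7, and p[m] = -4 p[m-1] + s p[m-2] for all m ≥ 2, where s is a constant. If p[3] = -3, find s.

-5

p[2] = -28 - 4s
p[3] = 112 + 23s
So 112 + 23s = -3, giving s = -5.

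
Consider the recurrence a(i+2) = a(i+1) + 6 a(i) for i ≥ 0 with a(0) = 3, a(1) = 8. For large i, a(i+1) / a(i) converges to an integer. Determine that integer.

3

The characteristic equation is r^2 - r - 6 = 0, which factors as (r - 3)(r + 2) = 0.
So the roots are 3 and -2. Since |3| > |-2| and the coefficient of 3^i is non-zero, the ratio tends to 3.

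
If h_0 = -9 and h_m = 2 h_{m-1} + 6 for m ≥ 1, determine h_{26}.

The fixed point is 6/(1 - 2) = -6, so h_m + 6 = 2(h_{m-1} + 6).
Hence h_m = -3·2^m - 6.
h_{26} = -3·2^{26} - 6 = -3·67108864 - 6 = -201326598.

-201326598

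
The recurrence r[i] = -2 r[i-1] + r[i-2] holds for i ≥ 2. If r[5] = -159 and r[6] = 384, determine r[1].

-3

Rearranging, r[i-2] = r[i] + 2 r[i-1].
r[4] = 384 + 2(-159) = 66
r[3] = -159 + 2(66) = -27
r[2] = 66 + 2(-27) = 12
r[1] = -27 + 2(12) = -3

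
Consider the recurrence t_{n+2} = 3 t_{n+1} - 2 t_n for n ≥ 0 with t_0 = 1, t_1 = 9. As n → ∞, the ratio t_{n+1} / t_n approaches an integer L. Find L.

2

The characteristic equation is r^2 - 3r + 2 = 0, which factors as (r - 2)(r - 1) = 0.
So the roots are 2 and 1. Since |2| > |1| and the coefficient of 2^n is non-zero, the ratio tends to 2.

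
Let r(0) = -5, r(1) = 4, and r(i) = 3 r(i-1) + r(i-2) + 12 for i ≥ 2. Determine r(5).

r(2) = 3*4 + (-5) + 12 = 19
r(3) = 3*19 + 4 + 12 = 73
r(4) = 3*73 + 19 + 12 = 250
r(5) = 3*250 + 73 + 12 = 835

835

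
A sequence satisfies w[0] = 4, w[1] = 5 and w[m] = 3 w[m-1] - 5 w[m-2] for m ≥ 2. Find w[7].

1085

w[2] = 3·5 - 5·4 = -5
w[3] = 3·(-5) - 5·5 = -40
w[4] = 3·(-40) - 5·(-5) = -95
w[5] = 3·(-95) - 5·(-40) = -85
w[6] = 3·(-85) - 5·(-95) = 220
w[7] = 3·220 - 5·(-85) = 1085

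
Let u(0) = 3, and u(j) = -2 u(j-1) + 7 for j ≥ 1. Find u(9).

-339

u(1) = -2(3) + 7 = 1
u(2) = -2(1) + 7 = 5
u(3) = -2(5) + 7 = -3
u(4) = -2(-3) + 7 = 13
u(5) = -2(13) + 7 = -19
u(6) = -2(-19) + 7 = 45
u(7) = -2(45) + 7 = -83
u(8) = -2(-83) + 7 = 173
u(9) = -2(173) + 7 = -339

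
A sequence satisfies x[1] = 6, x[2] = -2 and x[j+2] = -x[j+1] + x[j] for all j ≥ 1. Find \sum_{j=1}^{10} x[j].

-110

x[3] = -(-2) + 6 = 8
x[4] = -8 + (-2) = -10
x[5] = -(-10) + 8 = 18
x[6] = -18 + (-10) = -28
x[7] = -(-28) + 18 = 46
x[8] = -46 + (-28) = -74
x[9] = -(-74) + 46 = 120
x[10] = -120 + (-74) = -194
Sum = 6 + (-2) + 8 + (-10) + 18 + (-28) + 46 + (-74) + 120 + (-194) = -110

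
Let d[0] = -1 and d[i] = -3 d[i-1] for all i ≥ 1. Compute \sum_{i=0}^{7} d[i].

d[1] = -3*(-1) = 3
d[2] = -3*3 = -9
d[3] = -3*(-9) = 27
d[4] = -3*27 = -81
d[5] = -3*(-81) = 243
d[6] = -3*243 = -729
d[7] = -3*(-729) = 2187
Sum = (-1) + 3 + (-9) + 27 + (-81) + 243 + (-729) + 2187 = 1640

1640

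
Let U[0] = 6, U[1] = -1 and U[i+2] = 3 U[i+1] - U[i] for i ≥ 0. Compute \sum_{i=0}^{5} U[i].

U[2] = 3(-1) - 6 = -9
U[3] = 3(-9) - (-1) = -26
U[4] = 3(-26) - (-9) = -69
U[5] = 3(-69) - (-26) = -181
Sum = 6 + (-1) + (-9) + (-26) + (-69) + (-181) = -280

-280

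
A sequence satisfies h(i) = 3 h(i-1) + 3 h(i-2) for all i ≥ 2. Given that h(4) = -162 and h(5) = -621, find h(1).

Rearranging, h(i-2) = (h(i) - 3 h(i-1)) / 3.
h(3) = (-621 - 3·(-162)) / 3 = -135/3 = -45
h(2) = (-162 - 3·(-45)) / 3 = -27/3 = -9
h(1) = (-45 - 3·(-9)) / 3 = -18/3 = -6

-6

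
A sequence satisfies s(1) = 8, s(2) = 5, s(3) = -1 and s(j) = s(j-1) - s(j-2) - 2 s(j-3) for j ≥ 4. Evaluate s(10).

s(4) = (-1) - 5 - 2*8 = -22
s(5) = (-22) - (-1) - 2*5 = -31
s(6) = (-31) - (-22) - 2*(-1) = -7
s(7) = (-7) - (-31) - 2*(-22) = 68
s(8) = 68 - (-7) - 2*(-31) = 137
s(9) = 137 - 68 - 2*(-7) = 83
s(10) = 83 - 137 - 2*68 = -190

-190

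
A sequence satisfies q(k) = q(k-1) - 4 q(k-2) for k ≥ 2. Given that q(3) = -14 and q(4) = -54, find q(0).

-1

Rearranging, q(k-2) = (q(k) - q(k-1)) / -4.
q(2) = (-54 - (-14)) / -4 = -40/-4 = 10
q(1) = (-14 - 10) / -4 = -24/-4 = 6
q(0) = (10 - 6) / -4 = 4/-4 = -1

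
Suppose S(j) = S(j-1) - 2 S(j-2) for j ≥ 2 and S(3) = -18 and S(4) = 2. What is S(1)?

Rearranging, S(j-2) = (S(j) - S(j-1)) / -2.
S(2) = (2 - (-18)) / -2 = 20/-2 = -10
S(1) = (-18 - (-10)) / -2 = -8/-2 = 4

4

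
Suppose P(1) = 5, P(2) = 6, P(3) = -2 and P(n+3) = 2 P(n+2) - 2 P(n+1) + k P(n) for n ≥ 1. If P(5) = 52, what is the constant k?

5

P(4) = -16 + 5k
P(5) = -28 + 16k
So -28 + 16k = 52, giving k = 5.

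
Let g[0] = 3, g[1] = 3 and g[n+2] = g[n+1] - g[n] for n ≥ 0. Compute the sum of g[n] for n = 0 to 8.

g[2] = 3 - 3 = 0
g[3] = 0 - 3 = -3
g[4] = (-3) - 0 = -3
g[5] = (-3) - (-3) = 0
g[6] = 0 - (-3) = 3
g[7] = 3 - 0 = 3
g[8] = 3 - 3 = 0
Sum = 3 + 3 + 0 + (-3) + (-3) + 0 + 3 + 3 + 0 = 6

6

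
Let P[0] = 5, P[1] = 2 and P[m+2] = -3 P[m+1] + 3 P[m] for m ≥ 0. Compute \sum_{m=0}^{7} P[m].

-3785

P[2] = -3*2 + 3*5 = 9
P[3] = -3*9 + 3*2 = -21
P[4] = -3*(-21) + 3*9 = 90
P[5] = -3*90 + 3*(-21) = -333
P[6] = -3*(-333) + 3*90 = 1269
P[7] = -3*1269 + 3*(-333) = -4806
Sum = 5 + 2 + 9 + (-21) + 90 + (-333) + 1269 + (-4806) = -3785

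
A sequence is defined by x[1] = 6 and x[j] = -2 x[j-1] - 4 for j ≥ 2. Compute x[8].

x[2] = -2(6) - 4 = -16
x[3] = -2(-16) - 4 = 28
x[4] = -2(28) - 4 = -60
x[5] = -2(-60) - 4 = 116
x[6] = -2(116) - 4 = -236
x[7] = -2(-236) - 4 = 468
x[8] = -2(468) - 4 = -940

-940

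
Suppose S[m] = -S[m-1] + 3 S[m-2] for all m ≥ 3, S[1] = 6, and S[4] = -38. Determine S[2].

Let S[2] = w.
S[3] = 18 - w
S[4] = -18 + 4w
So -18 + 4w = -38, giving w = -5.

-5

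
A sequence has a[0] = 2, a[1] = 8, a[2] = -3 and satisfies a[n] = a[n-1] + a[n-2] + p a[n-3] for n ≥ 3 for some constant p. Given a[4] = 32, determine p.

a[3] = 5 + 2p
a[4] = 2 + 10p
So 2 + 10p = 32, giving p = 3.

3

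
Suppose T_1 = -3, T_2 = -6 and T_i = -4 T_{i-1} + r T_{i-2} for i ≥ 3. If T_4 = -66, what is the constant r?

5

T_3 = 24 - 3r
T_4 = -96 + 6r
So -96 + 6r = -66, giving r = 5.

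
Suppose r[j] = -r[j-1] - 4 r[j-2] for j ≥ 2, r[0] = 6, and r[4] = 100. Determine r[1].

Let r[1] = v.
r[2] = -24 - v
r[3] = 24 - 3v
r[4] = 72 + 7v
So 72 + 7v = 100, giving v = 4.

4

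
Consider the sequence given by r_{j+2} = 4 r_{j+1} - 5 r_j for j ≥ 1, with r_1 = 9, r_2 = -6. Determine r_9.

r_3 = 4·(-6) - 5·9 = -69
r_4 = 4·(-69) - 5·(-6) = -246
r_5 = 4·(-246) - 5·(-69) = -639
r_6 = 4·(-639) - 5·(-246) = -1326
r_7 = 4·(-1326) - 5·(-639) = -2109
r_8 = 4·(-2109) - 5·(-1326) = -1806
r_9 = 4·(-1806) - 5·(-2109) = 3321

3321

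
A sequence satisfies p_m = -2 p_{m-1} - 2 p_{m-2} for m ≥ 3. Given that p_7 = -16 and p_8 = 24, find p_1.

-1

Rearranging, p_{m-2} = (p_m + 2 p_{m-1}) / -2.
p_6 = (24 + 2*(-16)) / -2 = -8/-2 = 4
p_5 = (-16 + 2*4) / -2 = -8/-2 = 4
p_4 = (4 + 2*4) / -2 = 12/-2 = -6
p_3 = (4 + 2*(-6)) / -2 = -8/-2 = 4
p_2 = (-6 + 2*4) / -2 = 2/-2 = -1
p_1 = (4 + 2*(-1)) / -2 = 2/-2 = -1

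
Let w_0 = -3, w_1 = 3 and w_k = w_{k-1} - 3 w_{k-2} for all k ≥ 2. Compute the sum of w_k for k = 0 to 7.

180

w_2 = 3 - 3(-3) = 12
w_3 = 12 - 3(3) = 3
w_4 = 3 - 3(12) = -33
w_5 = (-33) - 3(3) = -42
w_6 = (-42) - 3(-33) = 57
w_7 = 57 - 3(-42) = 183
Sum = (-3) + 3 + 12 + 3 + (-33) + (-42) + 57 + 183 = 180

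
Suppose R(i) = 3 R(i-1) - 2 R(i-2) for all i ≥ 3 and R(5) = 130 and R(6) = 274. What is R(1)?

-5

Rearranging, R(i-2) = (R(i) - 3 R(i-1)) / -2.
R(4) = (274 - 3*130) / -2 = -116/-2 = 58
R(3) = (130 - 3*58) / -2 = -44/-2 = 22
R(2) = (58 - 3*22) / -2 = -8/-2 = 4
R(1) = (22 - 3*4) / -2 = 10/-2 = -5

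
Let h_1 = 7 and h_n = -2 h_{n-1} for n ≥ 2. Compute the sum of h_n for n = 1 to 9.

1197

h_2 = -2(7) = -14
h_3 = -2(-14) = 28
h_4 = -2(28) = -56
h_5 = -2(-56) = 112
h_6 = -2(112) = -224
h_7 = -2(-224) = 448
h_8 = -2(448) = -896
h_9 = -2(-896) = 1792
Sum = 7 + (-14) + 28 + (-56) + 112 + (-224) + 448 + (-896) + 1792 = 1197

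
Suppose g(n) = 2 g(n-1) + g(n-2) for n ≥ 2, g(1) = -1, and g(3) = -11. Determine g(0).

Let g(0) = w.
g(2) = -2 + w
g(3) = -5 + 2w
So -5 + 2w = -11, giving w = -3.

-3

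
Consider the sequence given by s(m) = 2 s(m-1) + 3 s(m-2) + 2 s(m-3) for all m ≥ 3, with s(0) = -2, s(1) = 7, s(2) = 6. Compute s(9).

s(3) = 2*6 + 3*7 + 2*(-2) = 29
s(4) = 2*29 + 3*6 + 2*7 = 90
s(5) = 2*90 + 3*29 + 2*6 = 279
s(6) = 2*279 + 3*90 + 2*29 = 886
s(7) = 2*886 + 3*279 + 2*90 = 2789
s(8) = 2*2789 + 3*886 + 2*279 = 8794
s(9) = 2*8794 + 3*2789 + 2*886 = 27727

27727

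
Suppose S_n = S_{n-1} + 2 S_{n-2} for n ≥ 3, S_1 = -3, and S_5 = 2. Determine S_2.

Let S_2 = x.
S_3 = -6 + x
S_4 = -6 + 3x
S_5 = -18 + 5x
So -18 + 5x = 2, giving x = 4.

4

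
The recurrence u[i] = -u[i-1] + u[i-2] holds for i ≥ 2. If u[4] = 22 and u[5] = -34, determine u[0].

8

Rearranging, u[i-2] = u[i] + u[i-1].
u[3] = -34 + 22 = -12
u[2] = 22 + (-12) = 10
u[1] = -12 + 10 = -2
u[0] = 10 + (-2) = 8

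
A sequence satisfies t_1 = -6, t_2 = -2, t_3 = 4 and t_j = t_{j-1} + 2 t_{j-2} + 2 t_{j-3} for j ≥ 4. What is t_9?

t_4 = 4 + 2·(-2) + 2·(-6) = -12
t_5 = (-12) + 2·4 + 2·(-2) = -8
t_6 = (-8) + 2·(-12) + 2·4 = -24
t_7 = (-24) + 2·(-8) + 2·(-12) = -64
t_8 = (-64) + 2·(-24) + 2·(-8) = -128
t_9 = (-128) + 2·(-64) + 2·(-24) = -304

-304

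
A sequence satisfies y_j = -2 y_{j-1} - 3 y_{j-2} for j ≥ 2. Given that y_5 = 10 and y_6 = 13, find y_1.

Rearranging, y_{j-2} = (y_j + 2 y_{j-1}) / -3.
y_4 = (13 + 2*10) / -3 = 33/-3 = -11
y_3 = (10 + 2*(-11)) / -3 = -12/-3 = 4
y_2 = (-11 + 2*4) / -3 = -3/-3 = 1
y_1 = (4 + 2*1) / -3 = 6/-3 = -2

-2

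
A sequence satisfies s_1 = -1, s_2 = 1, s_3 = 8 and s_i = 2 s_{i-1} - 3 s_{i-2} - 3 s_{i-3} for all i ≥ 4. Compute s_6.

-62

s_4 = 2*8 - 3*1 - 3*(-1) = 16
s_5 = 2*16 - 3*8 - 3*1 = 5
s_6 = 2*5 - 3*16 - 3*8 = -62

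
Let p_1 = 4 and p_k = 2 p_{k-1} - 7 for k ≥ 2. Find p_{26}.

-100663289

The fixed point is -7/(1 - 2) = 7, so p_k - 7 = 2(p_{k-1} - 7).
Hence p_k = -3·2^{k-1} + 7.
p_{26} = -3·2^{25} + 7 = -3·33554432 + 7 = -100663289.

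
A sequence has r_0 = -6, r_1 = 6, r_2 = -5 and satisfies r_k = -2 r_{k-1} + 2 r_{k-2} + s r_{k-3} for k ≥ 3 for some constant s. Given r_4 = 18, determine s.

r_3 = 22 - 6s
r_4 = -54 + 18s
So -54 + 18s = 18, giving s = 4.

4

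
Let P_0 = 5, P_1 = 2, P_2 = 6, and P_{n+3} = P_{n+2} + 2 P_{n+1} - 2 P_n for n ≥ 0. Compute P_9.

P_3 = 6 + 2·2 - 2·5 = 0
P_4 = 0 + 2·6 - 2·2 = 8
P_5 = 8 + 2·0 - 2·6 = -4
P_6 = (-4) + 2·8 - 2·0 = 12
P_7 = 12 + 2·(-4) - 2·8 = -12
P_8 = (-12) + 2·12 - 2·(-4) = 20
P_9 = 20 + 2·(-12) - 2·12 = -28

-28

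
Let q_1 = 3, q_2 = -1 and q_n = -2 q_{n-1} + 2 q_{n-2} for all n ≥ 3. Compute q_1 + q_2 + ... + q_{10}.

q_3 = -2*(-1) + 2*3 = 8
q_4 = -2*8 + 2*(-1) = -18
q_5 = -2*(-18) + 2*8 = 52
q_6 = -2*52 + 2*(-18) = -140
q_7 = -2*(-140) + 2*52 = 384
q_8 = -2*384 + 2*(-140) = -1048
q_9 = -2*(-1048) + 2*384 = 2864
q_{10} = -2*2864 + 2*(-1048) = -7824
Sum = 3 + (-1) + 8 + (-18) + 52 + (-140) + 384 + (-1048) + 2864 + (-7824) = -5720

-5720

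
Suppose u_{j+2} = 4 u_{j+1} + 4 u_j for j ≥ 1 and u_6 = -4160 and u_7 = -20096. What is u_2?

-4

Rearranging, u_{j-2} = (u_j - 4 u_{j-1}) / 4.
u_5 = (-20096 - 4(-4160)) / 4 = -3456/4 = -864
u_4 = (-4160 - 4(-864)) / 4 = -704/4 = -176
u_3 = (-864 - 4(-176)) / 4 = -160/4 = -40
u_2 = (-176 - 4(-40)) / 4 = -16/4 = -4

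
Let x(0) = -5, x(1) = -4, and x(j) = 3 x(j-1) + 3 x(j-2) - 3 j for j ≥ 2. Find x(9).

-370494

x(2) = 3*(-4) + 3*(-5) - 6 = -33
x(3) = 3*(-33) + 3*(-4) - 9 = -120
x(4) = 3*(-120) + 3*(-33) - 12 = -471
x(5) = 3*(-471) + 3*(-120) - 15 = -1788
x(6) = 3*(-1788) + 3*(-471) - 18 = -6795
x(7) = 3*(-6795) + 3*(-1788) - 21 = -25770
x(8) = 3*(-25770) + 3*(-6795) - 24 = -97719
x(9) = 3*(-97719) + 3*(-25770) - 27 = -370494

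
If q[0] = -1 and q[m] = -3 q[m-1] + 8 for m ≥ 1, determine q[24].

The fixed point is 8/(1 + 3) = 2, so q[m] - 2 = -3(q[m-1] - 2).
Hence q[m] = -3·(-3)^m + 2.
q[24] = -3·(-3)^{24} + 2 = -3·282429536481 + 2 = -847288609441.

-847288609441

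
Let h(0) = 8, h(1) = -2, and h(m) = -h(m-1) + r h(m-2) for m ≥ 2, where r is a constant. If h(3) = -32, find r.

3

h(2) = 2 + 8r
h(3) = -2 - 10r
So -2 - 10r = -32, giving r = 3.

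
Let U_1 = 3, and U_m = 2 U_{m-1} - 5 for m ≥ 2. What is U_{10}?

U_2 = 2(3) - 5 = 1
U_3 = 2(1) - 5 = -3
U_4 = 2(-3) - 5 = -11
U_5 = 2(-11) - 5 = -27
U_6 = 2(-27) - 5 = -59
U_7 = 2(-59) - 5 = -123
U_8 = 2(-123) - 5 = -251
U_9 = 2(-251) - 5 = -507
U_{10} = 2(-507) - 5 = -1019

-1019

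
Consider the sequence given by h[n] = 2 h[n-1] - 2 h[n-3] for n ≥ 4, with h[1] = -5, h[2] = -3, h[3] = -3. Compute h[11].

h[4] = 2*(-3) - 2*(-5) = 4
h[5] = 2*4 - 2*(-3) = 14
h[6] = 2*14 - 2*(-3) = 34
h[7] = 2*34 - 2*4 = 60
h[8] = 2*60 - 2*14 = 92
h[9] = 2*92 - 2*34 = 116
h[10] = 2*116 - 2*60 = 112
h[11] = 2*112 - 2*92 = 40

40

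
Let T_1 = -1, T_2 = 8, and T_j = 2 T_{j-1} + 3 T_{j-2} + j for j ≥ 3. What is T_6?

T_3 = 2·8 + 3·(-1) + 3 = 16
T_4 = 2·16 + 3·8 + 4 = 60
T_5 = 2·60 + 3·16 + 5 = 173
T_6 = 2·173 + 3·60 + 6 = 532

532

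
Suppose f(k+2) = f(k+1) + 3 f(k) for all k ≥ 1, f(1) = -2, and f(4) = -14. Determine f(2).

Let f(2) = y.
f(3) = -6 + y
f(4) = -6 + 4y
So -6 + 4y = -14, giving y = -2.

-2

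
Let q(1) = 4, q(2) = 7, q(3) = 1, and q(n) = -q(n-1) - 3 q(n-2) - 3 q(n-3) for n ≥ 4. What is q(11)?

q(4) = -1 - 3(7) - 3(4) = -34
q(5) = -(-34) - 3(1) - 3(7) = 10
q(6) = -10 - 3(-34) - 3(1) = 89
q(7) = -89 - 3(10) - 3(-34) = -17
q(8) = -(-17) - 3(89) - 3(10) = -280
q(9) = -(-280) - 3(-17) - 3(89) = 64
q(10) = -64 - 3(-280) - 3(-17) = 827
q(11) = -827 - 3(64) - 3(-280) = -179

-179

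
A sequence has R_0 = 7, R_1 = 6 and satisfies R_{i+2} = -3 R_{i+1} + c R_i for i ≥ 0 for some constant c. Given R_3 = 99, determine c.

R_2 = -18 + 7c
R_3 = 54 - 15c
So 54 - 15c = 99, giving c = -3.

-3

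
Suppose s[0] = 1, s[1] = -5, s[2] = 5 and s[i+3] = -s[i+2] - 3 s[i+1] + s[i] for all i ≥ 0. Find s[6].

s[3] = -5 - 3*(-5) + 1 = 11
s[4] = -11 - 3*5 + (-5) = -31
s[5] = -(-31) - 3*11 + 5 = 3
s[6] = -3 - 3*(-31) + 11 = 101

101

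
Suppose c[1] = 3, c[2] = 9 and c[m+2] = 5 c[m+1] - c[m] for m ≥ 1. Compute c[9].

507498

c[3] = 5*9 - 3 = 42
c[4] = 5*42 - 9 = 201
c[5] = 5*201 - 42 = 963
c[6] = 5*963 - 201 = 4614
c[7] = 5*4614 - 963 = 22107
c[8] = 5*22107 - 4614 = 105921
c[9] = 5*105921 - 22107 = 507498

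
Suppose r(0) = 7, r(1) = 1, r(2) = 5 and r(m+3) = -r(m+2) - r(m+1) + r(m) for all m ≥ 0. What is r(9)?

r(3) = -5 - 1 + 7 = 1
r(4) = -1 - 5 + 1 = -5
r(5) = -(-5) - 1 + 5 = 9
r(6) = -9 - (-5) + 1 = -3
r(7) = -(-3) - 9 + (-5) = -11
r(8) = -(-11) - (-3) + 9 = 23
r(9) = -23 - (-11) + (-3) = -15

-15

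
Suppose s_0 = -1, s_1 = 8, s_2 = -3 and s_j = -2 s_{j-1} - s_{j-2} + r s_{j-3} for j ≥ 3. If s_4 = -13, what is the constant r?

s_3 = -2 - r
s_4 = 7 + 10r
So 7 + 10r = -13, giving r = -2.

-2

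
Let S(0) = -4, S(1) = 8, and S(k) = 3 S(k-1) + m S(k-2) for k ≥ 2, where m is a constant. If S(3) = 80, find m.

S(2) = 24 - 4m
S(3) = 72 - 4m
So 72 - 4m = 80, giving m = -2.

-2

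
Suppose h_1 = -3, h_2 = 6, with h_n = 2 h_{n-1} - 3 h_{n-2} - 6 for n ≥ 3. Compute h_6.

h_3 = 2(6) - 3(-3) - 6 = 15
h_4 = 2(15) - 3(6) - 6 = 6
h_5 = 2(6) - 3(15) - 6 = -39
h_6 = 2(-39) - 3(6) - 6 = -102

-102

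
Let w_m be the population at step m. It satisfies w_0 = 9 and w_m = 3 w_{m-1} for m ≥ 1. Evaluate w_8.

w_1 = 3·9 = 27
w_2 = 3·27 = 81
w_3 = 3·81 = 243
w_4 = 3·243 = 729
w_5 = 3·729 = 2187
w_6 = 3·2187 = 6561
w_7 = 3·6561 = 19683
w_8 = 3·19683 = 59049

59049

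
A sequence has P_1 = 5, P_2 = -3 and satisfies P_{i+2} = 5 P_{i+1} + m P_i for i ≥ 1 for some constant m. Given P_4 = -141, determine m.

-3

P_3 = -15 + 5m
P_4 = -75 + 22m
So -75 + 22m = -141, giving m = -3.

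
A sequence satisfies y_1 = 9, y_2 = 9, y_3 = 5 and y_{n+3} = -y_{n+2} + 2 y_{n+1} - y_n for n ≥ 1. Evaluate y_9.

y_4 = -5 + 2*9 - 9 = 4
y_5 = -4 + 2*5 - 9 = -3
y_6 = -(-3) + 2*4 - 5 = 6
y_7 = -6 + 2*(-3) - 4 = -16
y_8 = -(-16) + 2*6 - (-3) = 31
y_9 = -31 + 2*(-16) - 6 = -69

-69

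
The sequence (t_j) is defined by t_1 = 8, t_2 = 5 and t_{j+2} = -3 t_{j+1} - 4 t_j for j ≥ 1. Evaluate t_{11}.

t_3 = -3*5 - 4*8 = -47
t_4 = -3*(-47) - 4*5 = 121
t_5 = -3*121 - 4*(-47) = -175
t_6 = -3*(-175) - 4*121 = 41
t_7 = -3*41 - 4*(-175) = 577
t_8 = -3*577 - 4*41 = -1895
t_9 = -3*(-1895) - 4*577 = 3377
t_{10} = -3*3377 - 4*(-1895) = -2551
t_{11} = -3*(-2551) - 4*3377 = -5855

-5855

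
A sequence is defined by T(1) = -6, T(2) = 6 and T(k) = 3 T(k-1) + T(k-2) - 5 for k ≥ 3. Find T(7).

T(3) = 3*6 + (-6) - 5 = 7
T(4) = 3*7 + 6 - 5 = 22
T(5) = 3*22 + 7 - 5 = 68
T(6) = 3*68 + 22 - 5 = 221
T(7) = 3*221 + 68 - 5 = 726

726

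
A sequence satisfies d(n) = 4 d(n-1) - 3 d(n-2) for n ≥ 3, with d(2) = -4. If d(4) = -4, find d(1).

-4

Let d(1) = z.
d(3) = -16 - 3z
d(4) = -52 - 12z
So -52 - 12z = -4, giving z = -4.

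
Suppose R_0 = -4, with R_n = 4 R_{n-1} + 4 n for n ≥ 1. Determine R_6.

R_1 = 4·(-4) + 4 = -12
R_2 = 4·(-12) + 8 = -40
R_3 = 4·(-40) + 12 = -148
R_4 = 4·(-148) + 16 = -576
R_5 = 4·(-576) + 20 = -2284
R_6 = 4·(-2284) + 24 = -9112

-9112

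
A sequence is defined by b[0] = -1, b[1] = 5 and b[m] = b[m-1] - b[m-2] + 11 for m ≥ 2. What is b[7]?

5

b[2] = 5 - (-1) + 11 = 17
b[3] = 17 - 5 + 11 = 23
b[4] = 23 - 17 + 11 = 17
b[5] = 17 - 23 + 11 = 5
b[6] = 5 - 17 + 11 = -1
b[7] = (-1) - 5 + 11 = 5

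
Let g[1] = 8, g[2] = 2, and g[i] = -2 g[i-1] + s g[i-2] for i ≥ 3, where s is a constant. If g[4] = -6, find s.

1

g[3] = -4 + 8s
g[4] = 8 - 14s
So 8 - 14s = -6, giving s = 1.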